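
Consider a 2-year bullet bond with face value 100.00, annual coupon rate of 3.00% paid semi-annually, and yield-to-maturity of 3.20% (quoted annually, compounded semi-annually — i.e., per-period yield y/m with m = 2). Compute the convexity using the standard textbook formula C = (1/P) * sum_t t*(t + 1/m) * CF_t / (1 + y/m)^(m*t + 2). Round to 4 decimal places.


Answer: Convexity = 4.7019

Derivation:
Coupon per period c = face * coupon_rate / m = 1.500000
Periods per year m = 2; per-period yield y/m = 0.016000
Number of cashflows N = 4
Cashflows (t years, CF_t, discount factor 1/(1+y/m)^(m*t), PV):
  t = 0.5000: CF_t = 1.500000, DF = 0.984252, PV = 1.476378
  t = 1.0000: CF_t = 1.500000, DF = 0.968752, PV = 1.453128
  t = 1.5000: CF_t = 1.500000, DF = 0.953496, PV = 1.430244
  t = 2.0000: CF_t = 101.500000, DF = 0.938480, PV = 95.255752
Price P = sum_t PV_t = 99.615502
Convexity numerator sum_t t*(t + 1/m) * CF_t / (1+y/m)^(m*t + 2):
  t = 0.5000: term = 0.715122
  t = 1.0000: term = 2.111581
  t = 1.5000: term = 4.156655
  t = 2.0000: term = 461.395972
Convexity = (1/P) * sum = 468.379330 / 99.615502 = 4.701872


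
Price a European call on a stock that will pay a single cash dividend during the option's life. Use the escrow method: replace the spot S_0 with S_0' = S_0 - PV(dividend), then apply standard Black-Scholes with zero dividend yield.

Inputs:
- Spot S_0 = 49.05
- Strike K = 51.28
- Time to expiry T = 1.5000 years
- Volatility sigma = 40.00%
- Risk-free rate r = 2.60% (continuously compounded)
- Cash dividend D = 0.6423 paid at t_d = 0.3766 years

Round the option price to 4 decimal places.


Answer: Price = 9.0101

Derivation:
PV(D) = D * exp(-r * t_d) = 0.6423 * 0.99025618 = 0.63604155
S_0' = S_0 - PV(D) = 49.0500 - 0.63604155 = 48.41395845
d1 = (ln(S_0'/K) + (r + sigma^2/2)*T) / (sigma*sqrt(T)) = 0.20716020
d2 = d1 - sigma*sqrt(T) = -0.28273775
exp(-rT) = 0.96175071
N(d1) = 0.58205763; N(d2) = 0.38868894
C = S_0' * N(d1) - K * exp(-rT) * N(d2) = 48.41395845 * 0.58205763 - 51.2800 * 0.96175071 * 0.38868894 = 9.0101


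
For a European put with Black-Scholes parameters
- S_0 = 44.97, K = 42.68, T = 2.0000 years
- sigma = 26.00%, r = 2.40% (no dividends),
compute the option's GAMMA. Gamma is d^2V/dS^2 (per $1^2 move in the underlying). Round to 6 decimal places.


d1 = 0.4565330889; d2 = 0.0888375627
phi(d1) = 0.3594609381; exp(-qT) = 1.0000000000; exp(-rT) = 0.9531337871
Gamma = exp(-qT) * phi(d1) / (S * sigma * sqrt(T)) = 1.0000000000 * 0.3594609381 / (44.9700 * 0.2600 * 1.4142135624) = 0.021739

Answer: Gamma = 0.021739


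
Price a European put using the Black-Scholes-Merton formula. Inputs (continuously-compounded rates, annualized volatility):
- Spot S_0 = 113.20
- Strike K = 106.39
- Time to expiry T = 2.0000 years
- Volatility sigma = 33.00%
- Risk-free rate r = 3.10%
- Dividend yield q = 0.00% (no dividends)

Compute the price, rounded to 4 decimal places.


d1 = (ln(S/K) + (r - q + 0.5*sigma^2) * T) / (sigma * sqrt(T)) = 0.49914149
d2 = d1 - sigma * sqrt(T) = 0.03245101
exp(-rT) = 0.93988289; exp(-qT) = 1.00000000
P = K * exp(-rT) * N(-d2) - S_0 * exp(-qT) * N(-d1)
N(-d1) = 0.30883986; N(-d2) = 0.48705619
P = 106.3900 * 0.93988289 * 0.48705619 - 113.2000 * 1.00000000 * 0.30883986 = 13.7421

Answer: Price = 13.7421


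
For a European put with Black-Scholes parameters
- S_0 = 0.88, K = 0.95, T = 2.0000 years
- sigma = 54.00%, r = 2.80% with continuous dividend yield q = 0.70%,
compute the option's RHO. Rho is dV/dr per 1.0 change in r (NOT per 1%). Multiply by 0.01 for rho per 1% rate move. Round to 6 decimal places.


d1 = 0.3366089160; d2 = -0.4270664077
phi(d1) = 0.3769693802; exp(-qT) = 0.9860975443; exp(-rT) = 0.9455391359
N(-d2) = 0.6653345203
Rho = -K*T*exp(-rT)*N(-d2) = -0.9500 * 2.0000 * 0.9455391359 * 0.6653345203 = -1.195290

Answer: Rho = -1.195290


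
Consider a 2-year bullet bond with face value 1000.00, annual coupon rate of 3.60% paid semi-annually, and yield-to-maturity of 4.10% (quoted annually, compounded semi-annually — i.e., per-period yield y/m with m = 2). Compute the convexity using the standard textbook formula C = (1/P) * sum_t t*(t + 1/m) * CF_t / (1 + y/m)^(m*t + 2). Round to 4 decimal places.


Coupon per period c = face * coupon_rate / m = 18.000000
Periods per year m = 2; per-period yield y/m = 0.020500
Number of cashflows N = 4
Cashflows (t years, CF_t, discount factor 1/(1+y/m)^(m*t), PV):
  t = 0.5000: CF_t = 18.000000, DF = 0.979912, PV = 17.638413
  t = 1.0000: CF_t = 18.000000, DF = 0.960227, PV = 17.284089
  t = 1.5000: CF_t = 18.000000, DF = 0.940938, PV = 16.936883
  t = 2.0000: CF_t = 1018.000000, DF = 0.922036, PV = 938.632833
Price P = sum_t PV_t = 990.492217
Convexity numerator sum_t t*(t + 1/m) * CF_t / (1+y/m)^(m*t + 2):
  t = 0.5000: term = 8.468441
  t = 1.0000: term = 24.894977
  t = 1.5000: term = 48.789764
  t = 2.0000: term = 4506.503659
Convexity = (1/P) * sum = 4588.656841 / 990.492217 = 4.632704

Answer: Convexity = 4.6327


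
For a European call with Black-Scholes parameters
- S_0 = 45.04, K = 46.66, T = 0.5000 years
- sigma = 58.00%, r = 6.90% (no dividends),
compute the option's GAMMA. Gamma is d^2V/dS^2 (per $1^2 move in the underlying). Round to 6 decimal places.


d1 = 0.2030218589; d2 = -0.2071000742
phi(d1) = 0.3908046459; exp(-qT) = 1.0000000000; exp(-rT) = 0.9660883397
Gamma = exp(-qT) * phi(d1) / (S * sigma * sqrt(T)) = 1.0000000000 * 0.3908046459 / (45.0400 * 0.5800 * 0.7071067812) = 0.021157

Answer: Gamma = 0.021157


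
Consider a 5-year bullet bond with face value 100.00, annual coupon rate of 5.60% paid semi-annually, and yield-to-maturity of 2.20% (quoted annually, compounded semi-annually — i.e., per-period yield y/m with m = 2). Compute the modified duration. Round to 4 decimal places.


Coupon per period c = face * coupon_rate / m = 2.800000
Periods per year m = 2; per-period yield y/m = 0.011000
Number of cashflows N = 10
Cashflows (t years, CF_t, discount factor 1/(1+y/m)^(m*t), PV):
  t = 0.5000: CF_t = 2.800000, DF = 0.989120, PV = 2.769535
  t = 1.0000: CF_t = 2.800000, DF = 0.978358, PV = 2.739402
  t = 1.5000: CF_t = 2.800000, DF = 0.967713, PV = 2.709596
  t = 2.0000: CF_t = 2.800000, DF = 0.957184, PV = 2.680115
  t = 2.5000: CF_t = 2.800000, DF = 0.946769, PV = 2.650954
  t = 3.0000: CF_t = 2.800000, DF = 0.936468, PV = 2.622111
  t = 3.5000: CF_t = 2.800000, DF = 0.926279, PV = 2.593582
  t = 4.0000: CF_t = 2.800000, DF = 0.916201, PV = 2.565363
  t = 4.5000: CF_t = 2.800000, DF = 0.906232, PV = 2.537451
  t = 5.0000: CF_t = 102.800000, DF = 0.896372, PV = 92.147076
Price P = sum_t PV_t = 116.015185
First compute Macaulay numerator sum_t t * PV_t:
  t * PV_t at t = 0.5000: 1.384768
  t * PV_t at t = 1.0000: 2.739402
  t * PV_t at t = 1.5000: 4.064394
  t * PV_t at t = 2.0000: 5.360230
  t * PV_t at t = 2.5000: 6.627386
  t * PV_t at t = 3.0000: 7.866333
  t * PV_t at t = 3.5000: 9.077536
  t * PV_t at t = 4.0000: 10.261451
  t * PV_t at t = 4.5000: 11.418529
  t * PV_t at t = 5.0000: 460.735380
Macaulay duration D = 519.535408 / 116.015185 = 4.478167
Modified duration = D / (1 + y/m) = 4.478167 / (1 + 0.011000) = 4.429443

Answer: Modified duration = 4.4294


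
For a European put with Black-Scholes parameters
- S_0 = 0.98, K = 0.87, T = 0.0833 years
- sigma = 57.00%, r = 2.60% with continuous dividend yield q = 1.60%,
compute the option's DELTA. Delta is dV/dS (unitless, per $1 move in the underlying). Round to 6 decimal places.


d1 = 0.8110321095; d2 = 0.6465201950
phi(d1) = 0.2871286016; exp(-qT) = 0.9986680878; exp(-rT) = 0.9978365437
N(-d1) = 0.2086736157
Delta = -exp(-qT) * N(-d1) = -0.9986680878 * 0.2086736157 = -0.208396

Answer: Delta = -0.208396


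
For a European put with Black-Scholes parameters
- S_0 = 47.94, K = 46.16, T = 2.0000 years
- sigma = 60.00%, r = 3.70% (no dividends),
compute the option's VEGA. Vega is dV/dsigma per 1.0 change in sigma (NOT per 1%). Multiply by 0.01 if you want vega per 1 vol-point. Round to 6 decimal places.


d1 = 0.5560647738; d2 = -0.2924633636
phi(d1) = 0.3417955425; exp(-qT) = 1.0000000000; exp(-rT) = 0.9286716938
Vega = S * exp(-qT) * phi(d1) * sqrt(T) = 47.9400 * 1.0000000000 * 0.3417955425 * 1.4142135624 = 23.172848

Answer: Vega = 23.172848


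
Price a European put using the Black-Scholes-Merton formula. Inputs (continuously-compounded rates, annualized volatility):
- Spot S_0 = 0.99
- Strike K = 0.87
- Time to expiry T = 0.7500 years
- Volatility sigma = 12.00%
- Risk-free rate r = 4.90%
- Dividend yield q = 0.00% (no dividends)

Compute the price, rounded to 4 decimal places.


d1 = (ln(S/K) + (r - q + 0.5*sigma^2) * T) / (sigma * sqrt(T)) = 1.64892903
d2 = d1 - sigma * sqrt(T) = 1.54500598
exp(-rT) = 0.96391708; exp(-qT) = 1.00000000
P = K * exp(-rT) * N(-d2) - S_0 * exp(-qT) * N(-d1)
N(-d1) = 0.04958109; N(-d2) = 0.06117241
P = 0.8700 * 0.96391708 * 0.06117241 - 0.9900 * 1.00000000 * 0.04958109 = 0.0022

Answer: Price = 0.0022


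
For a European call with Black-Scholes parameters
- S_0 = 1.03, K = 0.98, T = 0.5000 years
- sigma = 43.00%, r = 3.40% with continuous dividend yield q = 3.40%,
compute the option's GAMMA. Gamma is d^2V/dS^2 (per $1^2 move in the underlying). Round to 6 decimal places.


Answer: Gamma = 1.191505

Derivation:
d1 = 0.3156870317; d2 = 0.0116311158
phi(d1) = 0.3795504761; exp(-qT) = 0.9831436846; exp(-rT) = 0.9831436846
Gamma = exp(-qT) * phi(d1) / (S * sigma * sqrt(T)) = 0.9831436846 * 0.3795504761 / (1.0300 * 0.4300 * 0.7071067812) = 1.191505


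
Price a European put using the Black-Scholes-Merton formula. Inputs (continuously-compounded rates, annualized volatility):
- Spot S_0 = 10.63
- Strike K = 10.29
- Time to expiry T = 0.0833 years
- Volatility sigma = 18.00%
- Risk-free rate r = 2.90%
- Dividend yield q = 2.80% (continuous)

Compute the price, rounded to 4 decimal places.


d1 = (ln(S/K) + (r - q + 0.5*sigma^2) * T) / (sigma * sqrt(T)) = 0.65331403
d2 = d1 - sigma * sqrt(T) = 0.60136290
exp(-rT) = 0.99758722; exp(-qT) = 0.99767032
P = K * exp(-rT) * N(-d2) - S_0 * exp(-qT) * N(-d1)
N(-d1) = 0.25677693; N(-d2) = 0.27379915
P = 10.2900 * 0.99758722 * 0.27379915 - 10.6300 * 0.99767032 * 0.25677693 = 0.0874

Answer: Price = 0.0874


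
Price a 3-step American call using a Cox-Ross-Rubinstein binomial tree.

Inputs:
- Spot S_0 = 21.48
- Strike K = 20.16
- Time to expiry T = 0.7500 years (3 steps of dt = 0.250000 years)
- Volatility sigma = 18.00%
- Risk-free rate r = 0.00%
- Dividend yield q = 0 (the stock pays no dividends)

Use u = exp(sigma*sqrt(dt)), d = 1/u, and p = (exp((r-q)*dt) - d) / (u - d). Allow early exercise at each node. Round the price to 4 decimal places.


dt = T/N = 0.250000
u = exp(sigma*sqrt(dt)) = 1.094174; d = 1/u = 0.913931
p = (exp((r-q)*dt) - d) / (u - d) = 0.477515
Discount per step: exp(-r*dt) = 1.000000
Stock lattice S(k, i) with i counting down-moves:
  k=0: S(0,0) = 21.4800
  k=1: S(1,0) = 23.5029; S(1,1) = 19.6312
  k=2: S(2,0) = 25.7162; S(2,1) = 21.4800; S(2,2) = 17.9416
  k=3: S(3,0) = 28.1380; S(3,1) = 23.5029; S(3,2) = 19.6312; S(3,3) = 16.3974
Terminal payoffs V(N, i) = max(S_T - K, 0):
  V(3,0) = 7.978036; V(3,1) = 3.342864; V(3,2) = 0.000000; V(3,3) = 0.000000
Backward induction: V(k, i) = exp(-r*dt) * [p * V(k+1, i) + (1-p) * V(k+1, i+1)]; then take max(V_cont, immediate exercise) for American.
  V(2,0) = exp(-r*dt) * [p*7.978036 + (1-p)*3.342864] = 5.556229; exercise = 5.556229; V(2,0) = max -> 5.556229
  V(2,1) = exp(-r*dt) * [p*3.342864 + (1-p)*0.000000] = 1.596268; exercise = 1.320000; V(2,1) = max -> 1.596268
  V(2,2) = exp(-r*dt) * [p*0.000000 + (1-p)*0.000000] = 0.000000; exercise = 0.000000; V(2,2) = max -> 0.000000
  V(1,0) = exp(-r*dt) * [p*5.556229 + (1-p)*1.596268] = 3.487210; exercise = 3.342864; V(1,0) = max -> 3.487210
  V(1,1) = exp(-r*dt) * [p*1.596268 + (1-p)*0.000000] = 0.762242; exercise = 0.000000; V(1,1) = max -> 0.762242
  V(0,0) = exp(-r*dt) * [p*3.487210 + (1-p)*0.762242] = 2.063455; exercise = 1.320000; V(0,0) = max -> 2.063455

Answer: Price = V(0,0) = 2.0635


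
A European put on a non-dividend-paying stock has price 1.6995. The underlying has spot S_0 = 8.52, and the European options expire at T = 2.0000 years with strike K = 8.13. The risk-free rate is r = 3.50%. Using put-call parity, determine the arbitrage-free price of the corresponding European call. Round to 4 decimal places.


Answer: Call price = 2.6391

Derivation:
Put-call parity: C - P = S_0 * exp(-qT) - K * exp(-rT).
S_0 * exp(-qT) = 8.5200 * 1.00000000 = 8.52000000
K * exp(-rT) = 8.1300 * 0.93239382 = 7.58036176
C = P + S*exp(-qT) - K*exp(-rT)
C = 1.6995 + 8.52000000 - 7.58036176 = 2.6391


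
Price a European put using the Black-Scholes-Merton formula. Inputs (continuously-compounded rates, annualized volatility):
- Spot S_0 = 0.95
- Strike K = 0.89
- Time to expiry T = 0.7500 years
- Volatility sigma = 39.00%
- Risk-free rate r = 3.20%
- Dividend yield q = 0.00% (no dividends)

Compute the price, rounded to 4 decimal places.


d1 = (ln(S/K) + (r - q + 0.5*sigma^2) * T) / (sigma * sqrt(T)) = 0.43309567
d2 = d1 - sigma * sqrt(T) = 0.09534576
exp(-rT) = 0.97628571; exp(-qT) = 1.00000000
P = K * exp(-rT) * N(-d2) - S_0 * exp(-qT) * N(-d1)
N(-d1) = 0.33247263; N(-d2) = 0.46202010
P = 0.8900 * 0.97628571 * 0.46202010 - 0.9500 * 1.00000000 * 0.33247263 = 0.0856

Answer: Price = 0.0856


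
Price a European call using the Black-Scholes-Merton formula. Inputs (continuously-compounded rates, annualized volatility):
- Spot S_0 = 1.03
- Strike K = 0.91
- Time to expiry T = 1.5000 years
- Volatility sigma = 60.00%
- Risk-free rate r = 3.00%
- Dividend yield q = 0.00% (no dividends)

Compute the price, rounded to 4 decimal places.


d1 = (ln(S/K) + (r - q + 0.5*sigma^2) * T) / (sigma * sqrt(T)) = 0.59722572
d2 = d1 - sigma * sqrt(T) = -0.13762120
exp(-rT) = 0.95599748; exp(-qT) = 1.00000000
C = S_0 * exp(-qT) * N(d1) - K * exp(-rT) * N(d2)
N(d1) = 0.72482165; N(d2) = 0.44526990
C = 1.0300 * 1.00000000 * 0.72482165 - 0.9100 * 0.95599748 * 0.44526990 = 0.3592

Answer: Price = 0.3592


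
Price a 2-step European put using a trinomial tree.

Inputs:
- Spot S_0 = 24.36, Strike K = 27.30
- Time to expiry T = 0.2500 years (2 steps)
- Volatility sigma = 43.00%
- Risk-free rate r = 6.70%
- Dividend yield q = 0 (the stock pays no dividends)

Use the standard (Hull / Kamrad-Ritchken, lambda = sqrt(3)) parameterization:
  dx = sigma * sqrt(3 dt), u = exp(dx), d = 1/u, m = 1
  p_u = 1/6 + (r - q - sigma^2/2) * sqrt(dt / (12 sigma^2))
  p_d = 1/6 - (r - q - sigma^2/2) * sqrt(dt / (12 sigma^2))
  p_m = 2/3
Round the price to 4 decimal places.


Answer: Price = V(0,0) = 3.7670

Derivation:
dt = T/N = 0.125000; dx = sigma*sqrt(3*dt) = 0.263320
u = exp(dx) = 1.301243; d = 1/u = 0.768496
p_u = 0.160626, p_m = 0.666667, p_d = 0.172707
Discount per step: exp(-r*dt) = 0.991660
Stock lattice S(k, j) with j the centered position index:
  k=0: S(0,+0) = 24.3600
  k=1: S(1,-1) = 18.7206; S(1,+0) = 24.3600; S(1,+1) = 31.6983
  k=2: S(2,-2) = 14.3867; S(2,-1) = 18.7206; S(2,+0) = 24.3600; S(2,+1) = 31.6983; S(2,+2) = 41.2472
Terminal payoffs V(N, j) = max(K - S_T, 0):
  V(2,-2) = 12.913329; V(2,-1) = 8.579442; V(2,+0) = 2.940000; V(2,+1) = 0.000000; V(2,+2) = 0.000000
Backward induction: V(k, j) = exp(-r*dt) * [p_u * V(k+1, j+1) + p_m * V(k+1, j) + p_d * V(k+1, j-1)]
  V(1,-1) = exp(-r*dt) * [p_u*2.940000 + p_m*8.579442 + p_d*12.913329] = 8.351854
  V(1,+0) = exp(-r*dt) * [p_u*0.000000 + p_m*2.940000 + p_d*8.579442] = 3.413028
  V(1,+1) = exp(-r*dt) * [p_u*0.000000 + p_m*0.000000 + p_d*2.940000] = 0.503525
  V(0,+0) = exp(-r*dt) * [p_u*0.503525 + p_m*3.413028 + p_d*8.351854] = 3.766977


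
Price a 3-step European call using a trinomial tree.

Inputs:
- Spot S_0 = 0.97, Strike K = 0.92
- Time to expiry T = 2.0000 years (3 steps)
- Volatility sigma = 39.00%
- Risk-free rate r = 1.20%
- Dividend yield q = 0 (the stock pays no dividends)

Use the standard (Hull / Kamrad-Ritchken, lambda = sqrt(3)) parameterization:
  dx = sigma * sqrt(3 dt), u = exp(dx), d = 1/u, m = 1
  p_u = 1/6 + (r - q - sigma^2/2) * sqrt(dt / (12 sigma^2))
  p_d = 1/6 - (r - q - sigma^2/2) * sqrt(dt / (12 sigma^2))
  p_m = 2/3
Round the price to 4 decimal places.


Answer: Price = V(0,0) = 0.2269

Derivation:
dt = T/N = 0.666667; dx = sigma*sqrt(3*dt) = 0.551543
u = exp(dx) = 1.735930; d = 1/u = 0.576060
p_u = 0.127957, p_m = 0.666667, p_d = 0.205376
Discount per step: exp(-r*dt) = 0.992032
Stock lattice S(k, j) with j the centered position index:
  k=0: S(0,+0) = 0.9700
  k=1: S(1,-1) = 0.5588; S(1,+0) = 0.9700; S(1,+1) = 1.6839
  k=2: S(2,-2) = 0.3219; S(2,-1) = 0.5588; S(2,+0) = 0.9700; S(2,+1) = 1.6839; S(2,+2) = 2.9230
  k=3: S(3,-3) = 0.1854; S(3,-2) = 0.3219; S(3,-1) = 0.5588; S(3,+0) = 0.9700; S(3,+1) = 1.6839; S(3,+2) = 2.9230; S(3,+3) = 5.0742
Terminal payoffs V(N, j) = max(S_T - K, 0):
  V(3,-3) = 0.000000; V(3,-2) = 0.000000; V(3,-1) = 0.000000; V(3,+0) = 0.050000; V(3,+1) = 0.763852; V(3,+2) = 2.003049; V(3,+3) = 4.154209
Backward induction: V(k, j) = exp(-r*dt) * [p_u * V(k+1, j+1) + p_m * V(k+1, j) + p_d * V(k+1, j-1)]
  V(2,-2) = exp(-r*dt) * [p_u*0.000000 + p_m*0.000000 + p_d*0.000000] = 0.000000
  V(2,-1) = exp(-r*dt) * [p_u*0.050000 + p_m*0.000000 + p_d*0.000000] = 0.006347
  V(2,+0) = exp(-r*dt) * [p_u*0.763852 + p_m*0.050000 + p_d*0.000000] = 0.130029
  V(2,+1) = exp(-r*dt) * [p_u*2.003049 + p_m*0.763852 + p_d*0.050000] = 0.769626
  V(2,+2) = exp(-r*dt) * [p_u*4.154209 + p_m*2.003049 + p_d*0.763852] = 2.007678
  V(1,-1) = exp(-r*dt) * [p_u*0.130029 + p_m*0.006347 + p_d*0.000000] = 0.020703
  V(1,+0) = exp(-r*dt) * [p_u*0.769626 + p_m*0.130029 + p_d*0.006347] = 0.184983
  V(1,+1) = exp(-r*dt) * [p_u*2.007678 + p_m*0.769626 + p_d*0.130029] = 0.790338
  V(0,+0) = exp(-r*dt) * [p_u*0.790338 + p_m*0.184983 + p_d*0.020703] = 0.226881


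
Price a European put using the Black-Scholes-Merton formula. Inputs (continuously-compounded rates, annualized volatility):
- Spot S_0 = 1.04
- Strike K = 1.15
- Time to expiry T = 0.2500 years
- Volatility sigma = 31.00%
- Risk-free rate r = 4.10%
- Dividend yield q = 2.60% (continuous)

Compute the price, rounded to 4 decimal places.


Answer: Price = 0.1322

Derivation:
d1 = (ln(S/K) + (r - q + 0.5*sigma^2) * T) / (sigma * sqrt(T)) = -0.54695954
d2 = d1 - sigma * sqrt(T) = -0.70195954
exp(-rT) = 0.98980235; exp(-qT) = 0.99352108
P = K * exp(-rT) * N(-d2) - S_0 * exp(-qT) * N(-d1)
N(-d1) = 0.70779674; N(-d2) = 0.75864780
P = 1.1500 * 0.98980235 * 0.75864780 - 1.0400 * 0.99352108 * 0.70779674 = 0.1322


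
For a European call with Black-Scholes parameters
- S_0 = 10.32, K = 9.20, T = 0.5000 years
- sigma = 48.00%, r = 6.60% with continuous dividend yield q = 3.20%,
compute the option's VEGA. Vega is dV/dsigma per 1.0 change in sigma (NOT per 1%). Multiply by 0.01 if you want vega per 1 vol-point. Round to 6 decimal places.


d1 = 0.5582616169; d2 = 0.2188503619
phi(d1) = 0.3413774407; exp(-qT) = 0.9841273201; exp(-rT) = 0.9675385596
Vega = S * exp(-qT) * phi(d1) * sqrt(T) = 10.3200 * 0.9841273201 * 0.3413774407 * 0.7071067812 = 2.451607

Answer: Vega = 2.451607


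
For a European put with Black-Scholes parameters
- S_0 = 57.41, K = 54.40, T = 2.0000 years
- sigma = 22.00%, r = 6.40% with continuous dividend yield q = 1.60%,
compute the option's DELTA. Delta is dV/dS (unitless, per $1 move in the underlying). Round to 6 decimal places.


Answer: Delta = -0.253742

Derivation:
d1 = 0.6372136160; d2 = 0.3260866322
phi(d1) = 0.3256411960; exp(-qT) = 0.9685065821; exp(-rT) = 0.8798533791
N(-d1) = 0.2619928549
Delta = -exp(-qT) * N(-d1) = -0.9685065821 * 0.2619928549 = -0.253742


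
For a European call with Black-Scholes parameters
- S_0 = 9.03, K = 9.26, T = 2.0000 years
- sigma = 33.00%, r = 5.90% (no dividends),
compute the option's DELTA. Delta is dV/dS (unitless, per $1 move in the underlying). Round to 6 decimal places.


d1 = 0.4322957706; d2 = -0.0343947050
phi(d1) = 0.3633537687; exp(-qT) = 1.0000000000; exp(-rT) = 0.8886960526
N(d1) = 0.6672367696
Delta = exp(-qT) * N(d1) = 1.0000000000 * 0.6672367696 = 0.667237

Answer: Delta = 0.667237


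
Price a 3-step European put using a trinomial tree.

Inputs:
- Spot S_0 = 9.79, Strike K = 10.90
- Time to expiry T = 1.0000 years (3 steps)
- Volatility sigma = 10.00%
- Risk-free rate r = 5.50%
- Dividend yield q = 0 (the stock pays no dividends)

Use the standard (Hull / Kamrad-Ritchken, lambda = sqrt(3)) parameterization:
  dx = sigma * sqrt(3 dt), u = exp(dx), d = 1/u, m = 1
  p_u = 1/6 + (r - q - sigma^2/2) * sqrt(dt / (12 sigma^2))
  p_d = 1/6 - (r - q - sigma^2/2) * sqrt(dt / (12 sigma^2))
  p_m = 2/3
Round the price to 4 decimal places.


dt = T/N = 0.333333; dx = sigma*sqrt(3*dt) = 0.100000
u = exp(dx) = 1.105171; d = 1/u = 0.904837
p_u = 0.250000, p_m = 0.666667, p_d = 0.083333
Discount per step: exp(-r*dt) = 0.981834
Stock lattice S(k, j) with j the centered position index:
  k=0: S(0,+0) = 9.7900
  k=1: S(1,-1) = 8.8584; S(1,+0) = 9.7900; S(1,+1) = 10.8196
  k=2: S(2,-2) = 8.0154; S(2,-1) = 8.8584; S(2,+0) = 9.7900; S(2,+1) = 10.8196; S(2,+2) = 11.9575
  k=3: S(3,-3) = 7.2526; S(3,-2) = 8.0154; S(3,-1) = 8.8584; S(3,+0) = 9.7900; S(3,+1) = 10.8196; S(3,+2) = 11.9575; S(3,+3) = 13.2151
Terminal payoffs V(N, j) = max(K - S_T, 0):
  V(3,-3) = 3.647390; V(3,-2) = 2.884626; V(3,-1) = 2.041642; V(3,+0) = 1.110000; V(3,+1) = 0.080377; V(3,+2) = 0.000000; V(3,+3) = 0.000000
Backward induction: V(k, j) = exp(-r*dt) * [p_u * V(k+1, j+1) + p_m * V(k+1, j) + p_d * V(k+1, j-1)]
  V(2,-2) = exp(-r*dt) * [p_u*2.041642 + p_m*2.884626 + p_d*3.647390] = 2.687714
  V(2,-1) = exp(-r*dt) * [p_u*1.110000 + p_m*2.041642 + p_d*2.884626] = 1.844846
  V(2,+0) = exp(-r*dt) * [p_u*0.080377 + p_m*1.110000 + p_d*2.041642] = 0.913332
  V(2,+1) = exp(-r*dt) * [p_u*0.000000 + p_m*0.080377 + p_d*1.110000] = 0.143431
  V(2,+2) = exp(-r*dt) * [p_u*0.000000 + p_m*0.000000 + p_d*0.080377] = 0.006576
  V(1,-1) = exp(-r*dt) * [p_u*0.913332 + p_m*1.844846 + p_d*2.687714] = 1.651647
  V(1,+0) = exp(-r*dt) * [p_u*0.143431 + p_m*0.913332 + p_d*1.844846] = 0.783977
  V(1,+1) = exp(-r*dt) * [p_u*0.006576 + p_m*0.143431 + p_d*0.913332] = 0.170226
  V(0,+0) = exp(-r*dt) * [p_u*0.170226 + p_m*0.783977 + p_d*1.651647] = 0.690077

Answer: Price = V(0,0) = 0.6901


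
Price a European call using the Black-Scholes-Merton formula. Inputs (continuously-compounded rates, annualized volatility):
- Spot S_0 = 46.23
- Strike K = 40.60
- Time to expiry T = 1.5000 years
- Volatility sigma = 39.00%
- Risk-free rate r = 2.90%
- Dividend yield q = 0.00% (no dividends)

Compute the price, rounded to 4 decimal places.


d1 = (ln(S/K) + (r - q + 0.5*sigma^2) * T) / (sigma * sqrt(T)) = 0.60177027
d2 = d1 - sigma * sqrt(T) = 0.12411977
exp(-rT) = 0.95743255; exp(-qT) = 1.00000000
C = S_0 * exp(-qT) * N(d1) - K * exp(-rT) * N(d2)
N(d1) = 0.72633647; N(d2) = 0.54938978
C = 46.2300 * 1.00000000 * 0.72633647 - 40.6000 * 0.95743255 * 0.54938978 = 12.2228

Answer: Price = 12.2228


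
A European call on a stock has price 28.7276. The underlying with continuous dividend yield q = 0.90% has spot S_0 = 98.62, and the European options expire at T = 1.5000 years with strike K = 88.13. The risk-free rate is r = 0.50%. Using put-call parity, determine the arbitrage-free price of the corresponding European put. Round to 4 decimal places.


Put-call parity: C - P = S_0 * exp(-qT) - K * exp(-rT).
S_0 * exp(-qT) = 98.6200 * 0.98659072 = 97.29757644
K * exp(-rT) = 88.1300 * 0.99252805 = 87.47149747
P = C - S*exp(-qT) + K*exp(-rT)
P = 28.7276 - 97.29757644 + 87.47149747 = 18.9015

Answer: Put price = 18.9015


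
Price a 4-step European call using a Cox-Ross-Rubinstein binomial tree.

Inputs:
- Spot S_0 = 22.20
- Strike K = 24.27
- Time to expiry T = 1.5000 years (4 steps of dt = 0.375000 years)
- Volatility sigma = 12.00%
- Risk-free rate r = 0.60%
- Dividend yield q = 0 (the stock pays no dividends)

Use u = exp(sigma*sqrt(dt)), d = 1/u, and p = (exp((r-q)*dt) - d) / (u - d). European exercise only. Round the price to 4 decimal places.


Answer: Price = V(0,0) = 0.6870

Derivation:
dt = T/N = 0.375000
u = exp(sigma*sqrt(dt)) = 1.076252; d = 1/u = 0.929150
p = (exp((r-q)*dt) - d) / (u - d) = 0.496950
Discount per step: exp(-r*dt) = 0.997753
Stock lattice S(k, i) with i counting down-moves:
  k=0: S(0,0) = 22.2000
  k=1: S(1,0) = 23.8928; S(1,1) = 20.6271
  k=2: S(2,0) = 25.7147; S(2,1) = 22.2000; S(2,2) = 19.1657
  k=3: S(3,0) = 27.6755; S(3,1) = 23.8928; S(3,2) = 20.6271; S(3,3) = 17.8078
  k=4: S(4,0) = 29.7858; S(4,1) = 25.7147; S(4,2) = 22.2000; S(4,3) = 19.1657; S(4,4) = 16.5462
Terminal payoffs V(N, i) = max(S_T - K, 0):
  V(4,0) = 5.515779; V(4,1) = 1.444671; V(4,2) = 0.000000; V(4,3) = 0.000000; V(4,4) = 0.000000
Backward induction: V(k, i) = exp(-r*dt) * [p * V(k+1, i) + (1-p) * V(k+1, i+1)].
  V(3,0) = exp(-r*dt) * [p*5.515779 + (1-p)*1.444671] = 3.460013
  V(3,1) = exp(-r*dt) * [p*1.444671 + (1-p)*0.000000] = 0.716315
  V(3,2) = exp(-r*dt) * [p*0.000000 + (1-p)*0.000000] = 0.000000
  V(3,3) = exp(-r*dt) * [p*0.000000 + (1-p)*0.000000] = 0.000000
  V(2,0) = exp(-r*dt) * [p*3.460013 + (1-p)*0.716315] = 2.075121
  V(2,1) = exp(-r*dt) * [p*0.716315 + (1-p)*0.000000] = 0.355173
  V(2,2) = exp(-r*dt) * [p*0.000000 + (1-p)*0.000000] = 0.000000
  V(1,0) = exp(-r*dt) * [p*2.075121 + (1-p)*0.355173] = 1.207182
  V(1,1) = exp(-r*dt) * [p*0.355173 + (1-p)*0.000000] = 0.176106
  V(0,0) = exp(-r*dt) * [p*1.207182 + (1-p)*0.176106] = 0.686952


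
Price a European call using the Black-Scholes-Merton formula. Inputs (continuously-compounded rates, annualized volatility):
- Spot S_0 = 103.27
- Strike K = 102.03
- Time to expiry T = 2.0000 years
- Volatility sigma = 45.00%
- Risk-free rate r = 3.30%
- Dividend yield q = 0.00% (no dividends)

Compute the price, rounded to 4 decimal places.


Answer: Price = 28.8732

Derivation:
d1 = (ln(S/K) + (r - q + 0.5*sigma^2) * T) / (sigma * sqrt(T)) = 0.44088898
d2 = d1 - sigma * sqrt(T) = -0.19550712
exp(-rT) = 0.93613086; exp(-qT) = 1.00000000
C = S_0 * exp(-qT) * N(d1) - K * exp(-rT) * N(d2)
N(d1) = 0.67035331; N(d2) = 0.42249798
C = 103.2700 * 1.00000000 * 0.67035331 - 102.0300 * 0.93613086 * 0.42249798 = 28.8732


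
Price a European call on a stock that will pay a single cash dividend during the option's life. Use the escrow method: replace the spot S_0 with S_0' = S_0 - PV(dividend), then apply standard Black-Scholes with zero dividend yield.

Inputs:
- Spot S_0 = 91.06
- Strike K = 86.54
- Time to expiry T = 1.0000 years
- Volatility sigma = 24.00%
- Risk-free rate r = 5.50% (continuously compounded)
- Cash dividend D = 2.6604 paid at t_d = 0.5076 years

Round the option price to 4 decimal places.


Answer: Price = 11.8331

Derivation:
PV(D) = D * exp(-r * t_d) = 2.6604 * 0.97246811 = 2.58715415
S_0' = S_0 - PV(D) = 91.0600 - 2.58715415 = 88.47284585
d1 = (ln(S_0'/K) + (r + sigma^2/2)*T) / (sigma*sqrt(T)) = 0.44120393
d2 = d1 - sigma*sqrt(T) = 0.20120393
exp(-rT) = 0.94648515
N(d1) = 0.67046732; N(d2) = 0.57973044
C = S_0' * N(d1) - K * exp(-rT) * N(d2) = 88.47284585 * 0.67046732 - 86.5400 * 0.94648515 * 0.57973044 = 11.8331


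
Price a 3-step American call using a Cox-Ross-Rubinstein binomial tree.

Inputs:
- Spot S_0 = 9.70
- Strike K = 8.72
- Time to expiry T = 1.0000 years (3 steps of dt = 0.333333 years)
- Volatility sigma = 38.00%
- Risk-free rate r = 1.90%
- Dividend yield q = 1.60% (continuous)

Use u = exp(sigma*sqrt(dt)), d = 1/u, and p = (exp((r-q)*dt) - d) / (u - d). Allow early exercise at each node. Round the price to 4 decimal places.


dt = T/N = 0.333333
u = exp(sigma*sqrt(dt)) = 1.245321; d = 1/u = 0.803006
p = (exp((r-q)*dt) - d) / (u - d) = 0.447633
Discount per step: exp(-r*dt) = 0.993687
Stock lattice S(k, i) with i counting down-moves:
  k=0: S(0,0) = 9.7000
  k=1: S(1,0) = 12.0796; S(1,1) = 7.7892
  k=2: S(2,0) = 15.0430; S(2,1) = 9.7000; S(2,2) = 6.2547
  k=3: S(3,0) = 18.7333; S(3,1) = 12.0796; S(3,2) = 7.7892; S(3,3) = 5.0226
Terminal payoffs V(N, i) = max(S_T - K, 0):
  V(3,0) = 10.013347; V(3,1) = 3.359611; V(3,2) = 0.000000; V(3,3) = 0.000000
Backward induction: V(k, i) = exp(-r*dt) * [p * V(k+1, i) + (1-p) * V(k+1, i+1)]; then take max(V_cont, immediate exercise) for American.
  V(2,0) = exp(-r*dt) * [p*10.013347 + (1-p)*3.359611] = 6.298026; exercise = 6.322990; V(2,0) = max -> 6.322990
  V(2,1) = exp(-r*dt) * [p*3.359611 + (1-p)*0.000000] = 1.494377; exercise = 0.980000; V(2,1) = max -> 1.494377
  V(2,2) = exp(-r*dt) * [p*0.000000 + (1-p)*0.000000] = 0.000000; exercise = 0.000000; V(2,2) = max -> 0.000000
  V(1,0) = exp(-r*dt) * [p*6.322990 + (1-p)*1.494377] = 3.632741; exercise = 3.359611; V(1,0) = max -> 3.632741
  V(1,1) = exp(-r*dt) * [p*1.494377 + (1-p)*0.000000] = 0.664709; exercise = 0.000000; V(1,1) = max -> 0.664709
  V(0,0) = exp(-r*dt) * [p*3.632741 + (1-p)*0.664709] = 1.980713; exercise = 0.980000; V(0,0) = max -> 1.980713

Answer: Price = V(0,0) = 1.9807


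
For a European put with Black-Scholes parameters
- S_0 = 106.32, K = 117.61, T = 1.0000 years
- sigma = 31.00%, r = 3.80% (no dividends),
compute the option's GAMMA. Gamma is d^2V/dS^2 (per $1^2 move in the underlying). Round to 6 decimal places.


d1 = -0.0479698434; d2 = -0.3579698434
phi(d1) = 0.3984835401; exp(-qT) = 1.0000000000; exp(-rT) = 0.9627129409
Gamma = exp(-qT) * phi(d1) / (S * sigma * sqrt(T)) = 1.0000000000 * 0.3984835401 / (106.3200 * 0.3100 * 1.0000000000) = 0.012090

Answer: Gamma = 0.012090


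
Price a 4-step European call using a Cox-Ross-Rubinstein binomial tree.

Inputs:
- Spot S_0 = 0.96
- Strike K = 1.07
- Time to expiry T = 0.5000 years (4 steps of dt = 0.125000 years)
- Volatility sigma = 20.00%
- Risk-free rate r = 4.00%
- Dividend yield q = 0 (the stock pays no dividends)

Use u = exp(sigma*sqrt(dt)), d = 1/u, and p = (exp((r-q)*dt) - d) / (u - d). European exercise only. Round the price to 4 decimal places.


dt = T/N = 0.125000
u = exp(sigma*sqrt(dt)) = 1.073271; d = 1/u = 0.931731
p = (exp((r-q)*dt) - d) / (u - d) = 0.517744
Discount per step: exp(-r*dt) = 0.995012
Stock lattice S(k, i) with i counting down-moves:
  k=0: S(0,0) = 0.9600
  k=1: S(1,0) = 1.0303; S(1,1) = 0.8945
  k=2: S(2,0) = 1.1058; S(2,1) = 0.9600; S(2,2) = 0.8334
  k=3: S(3,0) = 1.1869; S(3,1) = 1.0303; S(3,2) = 0.8945; S(3,3) = 0.7765
  k=4: S(4,0) = 1.2738; S(4,1) = 1.1058; S(4,2) = 0.9600; S(4,3) = 0.8334; S(4,4) = 0.7235
Terminal payoffs V(N, i) = max(S_T - K, 0):
  V(4,0) = 0.203821; V(4,1) = 0.035834; V(4,2) = 0.000000; V(4,3) = 0.000000; V(4,4) = 0.000000
Backward induction: V(k, i) = exp(-r*dt) * [p * V(k+1, i) + (1-p) * V(k+1, i+1)].
  V(3,0) = exp(-r*dt) * [p*0.203821 + (1-p)*0.035834] = 0.122195
  V(3,1) = exp(-r*dt) * [p*0.035834 + (1-p)*0.000000] = 0.018460
  V(3,2) = exp(-r*dt) * [p*0.000000 + (1-p)*0.000000] = 0.000000
  V(3,3) = exp(-r*dt) * [p*0.000000 + (1-p)*0.000000] = 0.000000
  V(2,0) = exp(-r*dt) * [p*0.122195 + (1-p)*0.018460] = 0.071808
  V(2,1) = exp(-r*dt) * [p*0.018460 + (1-p)*0.000000] = 0.009510
  V(2,2) = exp(-r*dt) * [p*0.000000 + (1-p)*0.000000] = 0.000000
  V(1,0) = exp(-r*dt) * [p*0.071808 + (1-p)*0.009510] = 0.041556
  V(1,1) = exp(-r*dt) * [p*0.009510 + (1-p)*0.000000] = 0.004899
  V(0,0) = exp(-r*dt) * [p*0.041556 + (1-p)*0.004899] = 0.023759

Answer: Price = V(0,0) = 0.0238


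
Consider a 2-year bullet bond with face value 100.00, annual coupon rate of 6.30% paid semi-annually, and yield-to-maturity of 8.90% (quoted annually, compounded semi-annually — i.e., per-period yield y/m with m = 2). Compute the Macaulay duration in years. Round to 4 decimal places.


Answer: Macaulay duration = 1.9078 years

Derivation:
Coupon per period c = face * coupon_rate / m = 3.150000
Periods per year m = 2; per-period yield y/m = 0.044500
Number of cashflows N = 4
Cashflows (t years, CF_t, discount factor 1/(1+y/m)^(m*t), PV):
  t = 0.5000: CF_t = 3.150000, DF = 0.957396, PV = 3.015797
  t = 1.0000: CF_t = 3.150000, DF = 0.916607, PV = 2.887312
  t = 1.5000: CF_t = 3.150000, DF = 0.877556, PV = 2.764300
  t = 2.0000: CF_t = 103.150000, DF = 0.840168, PV = 86.663346
Price P = sum_t PV_t = 95.330755
Macaulay numerator sum_t t * PV_t:
  t * PV_t at t = 0.5000: 1.507899
  t * PV_t at t = 1.0000: 2.887312
  t * PV_t at t = 1.5000: 4.146450
  t * PV_t at t = 2.0000: 173.326693
Macaulay duration D = (sum_t t * PV_t) / P = 181.868354 / 95.330755 = 1.907762


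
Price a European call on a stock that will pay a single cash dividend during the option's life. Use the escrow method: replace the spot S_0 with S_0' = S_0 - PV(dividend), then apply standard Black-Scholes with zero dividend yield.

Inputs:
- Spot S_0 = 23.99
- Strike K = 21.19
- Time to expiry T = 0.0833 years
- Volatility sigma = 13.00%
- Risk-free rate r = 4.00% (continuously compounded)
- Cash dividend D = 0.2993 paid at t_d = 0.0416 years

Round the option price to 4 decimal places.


PV(D) = D * exp(-r * t_d) = 0.2993 * 0.99833738 = 0.29880238
S_0' = S_0 - PV(D) = 23.9900 - 0.29880238 = 23.69119762
d1 = (ln(S_0'/K) + (r + sigma^2/2)*T) / (sigma*sqrt(T)) = 3.08127075
d2 = d1 - sigma*sqrt(T) = 3.04375049
exp(-rT) = 0.99667354
N(d1) = 0.99896940; N(d2) = 0.99883176
C = S_0' * N(d1) - K * exp(-rT) * N(d2) = 23.69119762 * 0.99896940 - 21.1900 * 0.99667354 * 0.99883176 = 2.5719

Answer: Price = 2.5719


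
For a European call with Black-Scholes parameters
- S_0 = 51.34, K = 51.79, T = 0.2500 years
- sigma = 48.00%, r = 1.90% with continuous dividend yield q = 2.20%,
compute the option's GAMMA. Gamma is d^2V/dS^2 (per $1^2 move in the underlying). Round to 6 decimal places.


Answer: Gamma = 0.032096

Derivation:
d1 = 0.0805128959; d2 = -0.1594871041
phi(d1) = 0.3976513366; exp(-qT) = 0.9945150973; exp(-rT) = 0.9952612634
Gamma = exp(-qT) * phi(d1) / (S * sigma * sqrt(T)) = 0.9945150973 * 0.3976513366 / (51.3400 * 0.4800 * 0.5000000000) = 0.032096


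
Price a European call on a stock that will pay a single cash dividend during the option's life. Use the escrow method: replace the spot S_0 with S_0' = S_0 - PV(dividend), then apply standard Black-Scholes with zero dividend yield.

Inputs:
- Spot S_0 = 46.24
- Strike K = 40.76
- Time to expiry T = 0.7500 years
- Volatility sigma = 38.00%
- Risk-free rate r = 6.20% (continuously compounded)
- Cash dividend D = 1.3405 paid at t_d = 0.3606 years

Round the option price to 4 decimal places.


PV(D) = D * exp(-r * t_d) = 1.3405 * 0.97789087 = 1.31086271
S_0' = S_0 - PV(D) = 46.2400 - 1.31086271 = 44.92913729
d1 = (ln(S_0'/K) + (r + sigma^2/2)*T) / (sigma*sqrt(T)) = 0.60176706
d2 = d1 - sigma*sqrt(T) = 0.27267741
exp(-rT) = 0.95456456
N(d1) = 0.72633540; N(d2) = 0.60744940
C = S_0' * N(d1) - K * exp(-rT) * N(d2) = 44.92913729 * 0.72633540 - 40.7600 * 0.95456456 * 0.60744940 = 8.9990

Answer: Price = 8.9990


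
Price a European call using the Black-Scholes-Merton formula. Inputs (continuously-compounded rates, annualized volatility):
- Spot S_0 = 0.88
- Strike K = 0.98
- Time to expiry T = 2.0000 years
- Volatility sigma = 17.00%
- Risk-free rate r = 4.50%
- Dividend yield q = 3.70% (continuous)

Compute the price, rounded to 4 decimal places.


d1 = (ln(S/K) + (r - q + 0.5*sigma^2) * T) / (sigma * sqrt(T)) = -0.26092516
d2 = d1 - sigma * sqrt(T) = -0.50134147
exp(-rT) = 0.91393119; exp(-qT) = 0.92867169
C = S_0 * exp(-qT) * N(d1) - K * exp(-rT) * N(d2)
N(d1) = 0.39707511; N(d2) = 0.30806541
C = 0.8800 * 0.92867169 * 0.39707511 - 0.9800 * 0.91393119 * 0.30806541 = 0.0486

Answer: Price = 0.0486


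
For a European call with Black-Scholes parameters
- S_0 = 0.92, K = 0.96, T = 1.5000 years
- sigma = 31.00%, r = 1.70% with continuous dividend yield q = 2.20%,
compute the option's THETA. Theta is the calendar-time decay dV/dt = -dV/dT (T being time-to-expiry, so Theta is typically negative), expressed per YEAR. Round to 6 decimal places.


d1 = 0.0579854421; d2 = -0.3216854680
phi(d1) = 0.3982721597; exp(-qT) = 0.9675385596; exp(-rT) = 0.9748223790
Theta = -S*exp(-qT)*phi(d1)*sigma/(2*sqrt(T)) - r*K*exp(-rT)*N(d2) + q*S*exp(-qT)*N(d1)
N(d1) = 0.5231198877; N(d2) = 0.3738454940; sqrt(T) = 1.2247448714
Term 1 = -0.9200 * 0.9675385596 * 0.3982721597 * 0.3100 / (2 * 1.2247448714) = -0.0448664933
Term 2 = -0.0170 * 0.9600 * 0.9748223790 * 0.3738454940 = -0.0059475458
Term 3 = 0.0220 * 0.9200 * 0.9675385596 * 0.5231198877 = 0.0102442465
Theta = -0.0448664933 + (-0.0059475458) + (0.0102442465) = -0.040570

Answer: Theta = -0.040570


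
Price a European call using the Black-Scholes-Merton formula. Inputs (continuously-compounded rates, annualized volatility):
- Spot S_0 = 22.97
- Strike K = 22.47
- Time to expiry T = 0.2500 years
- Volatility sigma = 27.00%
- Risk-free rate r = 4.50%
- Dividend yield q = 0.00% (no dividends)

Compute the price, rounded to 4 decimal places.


d1 = (ln(S/K) + (r - q + 0.5*sigma^2) * T) / (sigma * sqrt(T)) = 0.31385504
d2 = d1 - sigma * sqrt(T) = 0.17885504
exp(-rT) = 0.98881304; exp(-qT) = 1.00000000
C = S_0 * exp(-qT) * N(d1) - K * exp(-rT) * N(d2)
N(d1) = 0.62318443; N(d2) = 0.57097424
C = 22.9700 * 1.00000000 * 0.62318443 - 22.4700 * 0.98881304 * 0.57097424 = 1.6283

Answer: Price = 1.6283


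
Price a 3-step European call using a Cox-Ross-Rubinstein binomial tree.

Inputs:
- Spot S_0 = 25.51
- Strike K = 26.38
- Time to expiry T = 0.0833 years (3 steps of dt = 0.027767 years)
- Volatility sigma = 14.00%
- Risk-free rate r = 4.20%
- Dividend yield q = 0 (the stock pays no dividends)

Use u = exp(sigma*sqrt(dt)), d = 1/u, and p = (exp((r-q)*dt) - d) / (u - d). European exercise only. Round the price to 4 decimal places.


dt = T/N = 0.027767
u = exp(sigma*sqrt(dt)) = 1.023603; d = 1/u = 0.976941
p = (exp((r-q)*dt) - d) / (u - d) = 0.519175
Discount per step: exp(-r*dt) = 0.998834
Stock lattice S(k, i) with i counting down-moves:
  k=0: S(0,0) = 25.5100
  k=1: S(1,0) = 26.1121; S(1,1) = 24.9218
  k=2: S(2,0) = 26.7284; S(2,1) = 25.5100; S(2,2) = 24.3471
  k=3: S(3,0) = 27.3593; S(3,1) = 26.1121; S(3,2) = 24.9218; S(3,3) = 23.7857
Terminal payoffs V(N, i) = max(S_T - K, 0):
  V(3,0) = 0.979301; V(3,1) = 0.000000; V(3,2) = 0.000000; V(3,3) = 0.000000
Backward induction: V(k, i) = exp(-r*dt) * [p * V(k+1, i) + (1-p) * V(k+1, i+1)].
  V(2,0) = exp(-r*dt) * [p*0.979301 + (1-p)*0.000000] = 0.507836
  V(2,1) = exp(-r*dt) * [p*0.000000 + (1-p)*0.000000] = 0.000000
  V(2,2) = exp(-r*dt) * [p*0.000000 + (1-p)*0.000000] = 0.000000
  V(1,0) = exp(-r*dt) * [p*0.507836 + (1-p)*0.000000] = 0.263349
  V(1,1) = exp(-r*dt) * [p*0.000000 + (1-p)*0.000000] = 0.000000
  V(0,0) = exp(-r*dt) * [p*0.263349 + (1-p)*0.000000] = 0.136565

Answer: Price = V(0,0) = 0.1366


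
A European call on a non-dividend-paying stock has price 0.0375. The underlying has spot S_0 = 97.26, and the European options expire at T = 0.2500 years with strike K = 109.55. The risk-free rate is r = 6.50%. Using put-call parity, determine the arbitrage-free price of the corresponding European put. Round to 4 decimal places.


Answer: Put price = 10.5617

Derivation:
Put-call parity: C - P = S_0 * exp(-qT) - K * exp(-rT).
S_0 * exp(-qT) = 97.2600 * 1.00000000 = 97.26000000
K * exp(-rT) = 109.5500 * 0.98388132 = 107.78419849
P = C - S*exp(-qT) + K*exp(-rT)
P = 0.0375 - 97.26000000 + 107.78419849 = 10.5617


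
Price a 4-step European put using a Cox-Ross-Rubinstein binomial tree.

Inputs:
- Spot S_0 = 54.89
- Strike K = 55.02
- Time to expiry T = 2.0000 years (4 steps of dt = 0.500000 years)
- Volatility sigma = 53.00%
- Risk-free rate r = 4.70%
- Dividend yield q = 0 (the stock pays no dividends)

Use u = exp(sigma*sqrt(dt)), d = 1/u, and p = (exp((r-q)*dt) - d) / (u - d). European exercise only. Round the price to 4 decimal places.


Answer: Price = V(0,0) = 12.1379

Derivation:
dt = T/N = 0.500000
u = exp(sigma*sqrt(dt)) = 1.454652; d = 1/u = 0.687450
p = (exp((r-q)*dt) - d) / (u - d) = 0.438383
Discount per step: exp(-r*dt) = 0.976774
Stock lattice S(k, i) with i counting down-moves:
  k=0: S(0,0) = 54.8900
  k=1: S(1,0) = 79.8458; S(1,1) = 37.7341
  k=2: S(2,0) = 116.1479; S(2,1) = 54.8900; S(2,2) = 25.9403
  k=3: S(3,0) = 168.9548; S(3,1) = 79.8458; S(3,2) = 37.7341; S(3,3) = 17.8327
  k=4: S(4,0) = 245.7703; S(4,1) = 116.1479; S(4,2) = 54.8900; S(4,3) = 25.9403; S(4,4) = 12.2591
Terminal payoffs V(N, i) = max(K - S_T, 0):
  V(4,0) = 0.000000; V(4,1) = 0.000000; V(4,2) = 0.130000; V(4,3) = 29.079694; V(4,4) = 42.760946
Backward induction: V(k, i) = exp(-r*dt) * [p * V(k+1, i) + (1-p) * V(k+1, i+1)].
  V(3,0) = exp(-r*dt) * [p*0.000000 + (1-p)*0.000000] = 0.000000
  V(3,1) = exp(-r*dt) * [p*0.000000 + (1-p)*0.130000] = 0.071314
  V(3,2) = exp(-r*dt) * [p*0.130000 + (1-p)*29.079694] = 16.007989
  V(3,3) = exp(-r*dt) * [p*29.079694 + (1-p)*42.760946] = 35.909448
  V(2,0) = exp(-r*dt) * [p*0.000000 + (1-p)*0.071314] = 0.039121
  V(2,1) = exp(-r*dt) * [p*0.071314 + (1-p)*16.007989] = 8.812081
  V(2,2) = exp(-r*dt) * [p*16.007989 + (1-p)*35.909448] = 26.553582
  V(1,0) = exp(-r*dt) * [p*0.039121 + (1-p)*8.812081] = 4.850818
  V(1,1) = exp(-r*dt) * [p*8.812081 + (1-p)*26.553582] = 18.339913
  V(0,0) = exp(-r*dt) * [p*4.850818 + (1-p)*18.339913] = 12.137901
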